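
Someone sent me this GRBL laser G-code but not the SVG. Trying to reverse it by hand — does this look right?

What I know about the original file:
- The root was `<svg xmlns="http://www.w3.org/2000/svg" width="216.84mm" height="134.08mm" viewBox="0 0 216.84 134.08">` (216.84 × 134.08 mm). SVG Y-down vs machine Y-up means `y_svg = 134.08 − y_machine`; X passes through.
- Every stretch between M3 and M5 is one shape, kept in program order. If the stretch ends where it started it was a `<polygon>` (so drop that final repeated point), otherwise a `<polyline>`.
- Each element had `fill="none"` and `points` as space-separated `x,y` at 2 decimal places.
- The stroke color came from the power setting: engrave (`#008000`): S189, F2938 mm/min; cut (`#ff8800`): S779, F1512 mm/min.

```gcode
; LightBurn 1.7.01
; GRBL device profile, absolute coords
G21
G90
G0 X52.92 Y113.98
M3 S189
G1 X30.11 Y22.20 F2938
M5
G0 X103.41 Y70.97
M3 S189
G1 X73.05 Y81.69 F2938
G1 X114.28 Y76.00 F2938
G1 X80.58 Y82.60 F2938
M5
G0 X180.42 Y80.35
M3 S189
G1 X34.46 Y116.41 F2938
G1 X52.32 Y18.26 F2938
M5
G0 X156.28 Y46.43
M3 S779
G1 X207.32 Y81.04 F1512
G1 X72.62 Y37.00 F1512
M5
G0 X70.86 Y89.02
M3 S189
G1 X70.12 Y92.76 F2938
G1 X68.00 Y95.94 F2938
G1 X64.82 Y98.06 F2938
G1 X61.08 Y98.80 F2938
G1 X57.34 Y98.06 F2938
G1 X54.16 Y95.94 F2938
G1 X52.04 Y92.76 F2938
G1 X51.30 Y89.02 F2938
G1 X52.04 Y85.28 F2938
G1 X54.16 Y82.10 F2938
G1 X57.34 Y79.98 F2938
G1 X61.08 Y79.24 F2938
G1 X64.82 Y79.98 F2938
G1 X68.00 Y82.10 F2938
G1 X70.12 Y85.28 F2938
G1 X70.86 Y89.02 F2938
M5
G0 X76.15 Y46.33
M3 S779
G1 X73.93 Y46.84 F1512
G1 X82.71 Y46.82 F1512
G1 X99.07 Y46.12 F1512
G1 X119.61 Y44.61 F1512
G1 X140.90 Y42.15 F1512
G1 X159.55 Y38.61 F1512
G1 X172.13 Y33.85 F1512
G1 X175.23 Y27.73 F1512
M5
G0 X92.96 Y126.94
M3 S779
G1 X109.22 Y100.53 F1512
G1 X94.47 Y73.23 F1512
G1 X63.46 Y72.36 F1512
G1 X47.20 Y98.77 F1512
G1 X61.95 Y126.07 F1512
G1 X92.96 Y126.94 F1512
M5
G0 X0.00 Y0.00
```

Machine Y-up, SVG Y-down with viewBox height 134.08, so y_svg = 134.08 − y_machine; X carries over.

Run 1: S189 ⇒ engrave layer `#008000`. The run is open, so emit a `<polyline>` with points (Y-flipped): 52.92,20.10 30.11,111.88.

Run 2: power S189 maps to stroke `#008000` (engrave). The run is open, so emit a `<polyline>` with points (Y-flipped): 103.41,63.11 73.05,52.39 114.28,58.08 80.58,51.48.

Run 3: power S189 maps to stroke `#008000` (engrave). The run is open, so emit a `<polyline>` with points (Y-flipped): 180.42,53.73 34.46,17.67 52.32,115.82.

Run 4: power S779 maps to stroke `#ff8800` (cut). The run is open, so emit a `<polyline>` with points (Y-flipped): 156.28,87.65 207.32,53.04 72.62,97.08.

Run 5: the run's S189 means `#008000` (engrave). The run returns to its start, so emit a `<polygon>` with points (Y-flipped): 70.86,45.06 70.12,41.32 68.00,38.14 64.82,36.02 61.08,35.28 57.34,36.02 54.16,38.14 52.04,41.32 51.30,45.06 52.04,48.80 54.16,51.98 57.34,54.10 61.08,54.84 64.82,54.10 68.00,51.98 70.12,48.80.

Run 6: the run's S779 means `#ff8800` (cut). The run is open, so emit a `<polyline>` with points (Y-flipped): 76.15,87.75 73.93,87.24 82.71,87.26 99.07,87.96 119.61,89.47 140.90,91.93 159.55,95.47 172.13,100.23 175.23,106.35.

Run 7: the run's S779 means `#ff8800` (cut). The run returns to its start, so emit a `<polygon>` with points (Y-flipped): 92.96,7.14 109.22,33.55 94.47,60.85 63.46,61.72 47.20,35.31 61.95,8.01.

<svg xmlns="http://www.w3.org/2000/svg" width="216.84mm" height="134.08mm" viewBox="0 0 216.84 134.08">
  <polyline points="52.92,20.10 30.11,111.88" fill="none" stroke="#008000"/>
  <polyline points="103.41,63.11 73.05,52.39 114.28,58.08 80.58,51.48" fill="none" stroke="#008000"/>
  <polyline points="180.42,53.73 34.46,17.67 52.32,115.82" fill="none" stroke="#008000"/>
  <polyline points="156.28,87.65 207.32,53.04 72.62,97.08" fill="none" stroke="#ff8800"/>
  <polygon points="70.86,45.06 70.12,41.32 68.00,38.14 64.82,36.02 61.08,35.28 57.34,36.02 54.16,38.14 52.04,41.32 51.30,45.06 52.04,48.80 54.16,51.98 57.34,54.10 61.08,54.84 64.82,54.10 68.00,51.98 70.12,48.80" fill="none" stroke="#008000"/>
  <polyline points="76.15,87.75 73.93,87.24 82.71,87.26 99.07,87.96 119.61,89.47 140.90,91.93 159.55,95.47 172.13,100.23 175.23,106.35" fill="none" stroke="#ff8800"/>
  <polygon points="92.96,7.14 109.22,33.55 94.47,60.85 63.46,61.72 47.20,35.31 61.95,8.01" fill="none" stroke="#ff8800"/>
</svg>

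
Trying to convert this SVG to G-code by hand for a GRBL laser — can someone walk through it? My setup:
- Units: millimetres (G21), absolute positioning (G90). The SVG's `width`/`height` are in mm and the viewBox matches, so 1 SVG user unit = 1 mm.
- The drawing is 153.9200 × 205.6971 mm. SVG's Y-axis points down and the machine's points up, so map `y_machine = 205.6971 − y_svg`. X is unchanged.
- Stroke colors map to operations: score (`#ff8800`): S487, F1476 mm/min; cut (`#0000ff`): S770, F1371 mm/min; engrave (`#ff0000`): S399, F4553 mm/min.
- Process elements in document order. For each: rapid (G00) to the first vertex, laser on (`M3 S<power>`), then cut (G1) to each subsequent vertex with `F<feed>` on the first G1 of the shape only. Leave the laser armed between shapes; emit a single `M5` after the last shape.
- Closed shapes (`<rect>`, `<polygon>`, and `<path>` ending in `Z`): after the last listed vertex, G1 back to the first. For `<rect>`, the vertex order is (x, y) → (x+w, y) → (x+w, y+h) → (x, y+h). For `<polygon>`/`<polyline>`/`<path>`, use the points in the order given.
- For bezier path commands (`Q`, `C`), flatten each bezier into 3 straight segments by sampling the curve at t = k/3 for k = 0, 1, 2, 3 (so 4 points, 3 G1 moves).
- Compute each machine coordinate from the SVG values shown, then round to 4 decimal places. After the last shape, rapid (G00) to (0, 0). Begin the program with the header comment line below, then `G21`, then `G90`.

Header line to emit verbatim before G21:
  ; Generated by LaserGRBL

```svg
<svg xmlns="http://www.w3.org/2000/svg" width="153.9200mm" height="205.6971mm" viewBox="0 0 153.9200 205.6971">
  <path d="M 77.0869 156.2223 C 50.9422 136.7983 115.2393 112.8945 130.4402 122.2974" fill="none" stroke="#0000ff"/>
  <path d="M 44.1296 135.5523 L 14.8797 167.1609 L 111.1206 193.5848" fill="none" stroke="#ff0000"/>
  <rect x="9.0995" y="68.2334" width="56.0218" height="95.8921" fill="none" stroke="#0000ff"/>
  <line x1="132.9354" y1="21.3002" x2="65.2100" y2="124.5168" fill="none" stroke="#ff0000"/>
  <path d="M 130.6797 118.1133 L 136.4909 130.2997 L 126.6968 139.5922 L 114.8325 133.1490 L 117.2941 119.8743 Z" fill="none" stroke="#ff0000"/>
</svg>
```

; Generated by LaserGRBL
G21
G90
G00 X77.0869 Y49.4748
M3 S770
G1 X75.9214 Y68.9926 F1371
G1 X104.0420 Y83.0999
G1 X130.4402 Y83.3997
G00 X44.1296 Y70.1448
M3 S399
G1 X14.8797 Y38.5362 F4553
G1 X111.1206 Y12.1123
G00 X9.0995 Y137.4637
M3 S770
G1 X65.1213 Y137.4637 F1371
G1 X65.1213 Y41.5716
G1 X9.0995 Y41.5716
G1 X9.0995 Y137.4637
G00 X132.9354 Y184.3969
M3 S399
G1 X65.2100 Y81.1803 F4553
G00 X130.6797 Y87.5838
M3 S399
G1 X136.4909 Y75.3974 F4553
G1 X126.6968 Y66.1049
G1 X114.8325 Y72.5481
G1 X117.2941 Y85.8228
G1 X130.6797 Y87.5838
M5
G00 X0.0000 Y0.0000

Since the viewBox matches the mm dimensions, user units are millimetres directly. The only transform is the Y-flip y_m = 205.6971 − y_svg.

Shape 1 is a cubic bezier drawn with `<path>`. Its stroke #0000ff means cut at S770, F1371. After flipping Y the toolpath is (77.0869,49.4748) → (75.9214,68.9926) → (104.0420,83.0999) → (130.4402,83.3997).

Shape 2 is a open polyline drawn with `<path>`. Its stroke #ff0000 means engrave at S399, F4553. After flipping Y the toolpath is (44.1296,70.1448) → (14.8797,38.5362) → (111.1206,12.1123).

Shape 3 is a rectangle drawn with `<rect>`. Its stroke #0000ff means cut at S770, F1371. After flipping Y the toolpath is (9.0995,137.4637) → (65.1213,137.4637) → (65.1213,41.5716) → (9.0995,41.5716) → (9.0995,137.4637), returning to the start.

Shape 4 is a line segment drawn with `<line>`. Its stroke #ff0000 means engrave at S399, F4553. After flipping Y the toolpath is (132.9354,184.3969) → (65.2100,81.1803).

Shape 5 is a regular polygon drawn with `<path>`. Its stroke #ff0000 means engrave at S399, F4553. After flipping Y the toolpath is (130.6797,87.5838) → (136.4909,75.3974) → (126.6968,66.1049) → (114.8325,72.5481) → (117.2941,85.8228) → (130.6797,87.5838), returning to the start.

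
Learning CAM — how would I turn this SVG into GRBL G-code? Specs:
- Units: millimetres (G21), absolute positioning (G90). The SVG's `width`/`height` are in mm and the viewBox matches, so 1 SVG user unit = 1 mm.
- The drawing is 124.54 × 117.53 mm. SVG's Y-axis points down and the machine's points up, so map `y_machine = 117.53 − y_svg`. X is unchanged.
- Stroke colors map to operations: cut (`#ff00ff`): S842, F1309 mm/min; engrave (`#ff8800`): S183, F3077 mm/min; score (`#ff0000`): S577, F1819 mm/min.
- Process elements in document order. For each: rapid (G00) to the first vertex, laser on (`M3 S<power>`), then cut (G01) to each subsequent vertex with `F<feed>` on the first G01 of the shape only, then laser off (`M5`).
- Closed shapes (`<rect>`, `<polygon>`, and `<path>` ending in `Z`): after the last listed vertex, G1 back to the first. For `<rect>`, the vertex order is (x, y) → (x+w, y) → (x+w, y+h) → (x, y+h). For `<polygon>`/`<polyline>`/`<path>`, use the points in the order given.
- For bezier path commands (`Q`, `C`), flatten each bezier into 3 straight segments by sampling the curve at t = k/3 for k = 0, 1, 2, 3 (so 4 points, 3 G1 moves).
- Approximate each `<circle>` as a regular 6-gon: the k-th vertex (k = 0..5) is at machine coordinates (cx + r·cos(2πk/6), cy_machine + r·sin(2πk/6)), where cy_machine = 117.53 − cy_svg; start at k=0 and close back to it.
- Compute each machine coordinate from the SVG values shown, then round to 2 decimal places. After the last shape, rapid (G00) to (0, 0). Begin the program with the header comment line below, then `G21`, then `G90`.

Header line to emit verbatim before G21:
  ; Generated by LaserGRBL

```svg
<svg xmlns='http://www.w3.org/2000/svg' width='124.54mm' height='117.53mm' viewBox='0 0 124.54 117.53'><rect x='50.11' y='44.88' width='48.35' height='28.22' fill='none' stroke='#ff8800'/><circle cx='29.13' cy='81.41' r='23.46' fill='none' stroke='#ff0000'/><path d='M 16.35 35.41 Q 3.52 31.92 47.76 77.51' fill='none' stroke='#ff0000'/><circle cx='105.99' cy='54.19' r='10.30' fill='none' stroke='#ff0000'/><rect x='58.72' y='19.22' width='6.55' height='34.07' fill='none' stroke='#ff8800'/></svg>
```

1 u = 1 mm; y_m = 117.53 − y.

[1] `<rect>` rectangle, #ff8800→engrave S183 F3077: (50.11,72.65) → (98.46,72.65) → (98.46,44.43) → (50.11,44.43) → (50.11,72.65) (closed)

[2] `<circle>` circle, #ff0000→score S577 F1819: (52.59,36.12) → (40.86,56.44) → (17.40,56.44) → (5.67,36.12) → (17.40,15.80) → (40.86,15.80) → (52.59,36.12) (closed)

[3] `<path>` quadratic bezier, #ff0000→score S577 F1819: (16.35,82.12) → (14.14,78.99) → (24.61,64.96) → (47.76,40.02)

[4] `<circle>` circle, #ff0000→score S577 F1819: (116.29,63.34) → (111.14,72.26) → (100.84,72.26) → (95.69,63.34) → (100.84,54.42) → (111.14,54.42) → (116.29,63.34) (closed)

[5] `<rect>` rectangle, #ff8800→engrave S183 F3077: (58.72,98.31) → (65.27,98.31) → (65.27,64.24) → (58.72,64.24) → (58.72,98.31) (closed)

; Generated by LaserGRBL
G21
G90
G00 X50.11 Y72.65
M3 S183
G01 X98.46 Y72.65 F3077
G01 X98.46 Y44.43
G01 X50.11 Y44.43
G01 X50.11 Y72.65
M5
G00 X52.59 Y36.12
M3 S577
G01 X40.86 Y56.44 F1819
G01 X17.40 Y56.44
G01 X5.67 Y36.12
G01 X17.40 Y15.80
G01 X40.86 Y15.80
G01 X52.59 Y36.12
M5
G00 X16.35 Y82.12
M3 S577
G01 X14.14 Y78.99 F1819
G01 X24.61 Y64.96
G01 X47.76 Y40.02
M5
G00 X116.29 Y63.34
M3 S577
G01 X111.14 Y72.26 F1819
G01 X100.84 Y72.26
G01 X95.69 Y63.34
G01 X100.84 Y54.42
G01 X111.14 Y54.42
G01 X116.29 Y63.34
M5
G00 X58.72 Y98.31
M3 S183
G01 X65.27 Y98.31 F3077
G01 X65.27 Y64.24
G01 X58.72 Y64.24
G01 X58.72 Y98.31
M5
G00 X0.00 Y0.00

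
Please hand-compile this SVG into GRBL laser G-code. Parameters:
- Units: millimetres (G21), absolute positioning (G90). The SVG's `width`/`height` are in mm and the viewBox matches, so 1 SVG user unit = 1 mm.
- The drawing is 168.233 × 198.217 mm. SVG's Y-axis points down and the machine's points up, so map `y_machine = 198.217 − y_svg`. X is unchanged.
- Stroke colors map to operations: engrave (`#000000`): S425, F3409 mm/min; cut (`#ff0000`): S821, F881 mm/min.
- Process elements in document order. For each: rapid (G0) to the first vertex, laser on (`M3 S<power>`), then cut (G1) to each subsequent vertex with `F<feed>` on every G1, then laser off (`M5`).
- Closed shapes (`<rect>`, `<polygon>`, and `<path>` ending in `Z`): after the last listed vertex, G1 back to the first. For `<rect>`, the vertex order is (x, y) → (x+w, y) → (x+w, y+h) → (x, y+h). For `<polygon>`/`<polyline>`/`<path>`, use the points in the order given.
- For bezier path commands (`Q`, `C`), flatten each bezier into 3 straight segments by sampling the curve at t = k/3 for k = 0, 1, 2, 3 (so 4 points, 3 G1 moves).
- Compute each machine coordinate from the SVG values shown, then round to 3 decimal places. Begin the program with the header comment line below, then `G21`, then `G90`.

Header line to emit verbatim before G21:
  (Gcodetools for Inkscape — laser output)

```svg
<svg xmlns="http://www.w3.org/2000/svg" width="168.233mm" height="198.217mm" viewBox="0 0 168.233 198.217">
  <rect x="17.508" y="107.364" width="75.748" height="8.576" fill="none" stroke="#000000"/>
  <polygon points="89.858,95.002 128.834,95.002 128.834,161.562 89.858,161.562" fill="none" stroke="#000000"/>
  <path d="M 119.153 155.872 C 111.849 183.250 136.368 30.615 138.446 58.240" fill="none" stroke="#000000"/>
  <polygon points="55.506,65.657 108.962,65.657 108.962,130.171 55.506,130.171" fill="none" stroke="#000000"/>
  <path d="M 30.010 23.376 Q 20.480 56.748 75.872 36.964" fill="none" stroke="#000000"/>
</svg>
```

Since the viewBox matches the mm dimensions, user units are millimetres directly. The only transform is the Y-flip y_m = 198.217 − y_svg.

Shape 1 is a rectangle drawn with `<rect>`. Its stroke #000000 means engrave at S425, F3409. After flipping Y the toolpath is (17.508,90.853) → (93.256,90.853) → (93.256,82.277) → (17.508,82.277) → (17.508,90.853), returning to the start.

Shape 2 is a rectangle drawn with `<polygon>`. Its stroke #000000 means engrave at S425, F3409. After flipping Y the toolpath is (89.858,103.215) → (128.834,103.215) → (128.834,36.655) → (89.858,36.655) → (89.858,103.215), returning to the start.

Shape 3 is a cubic bezier drawn with `<path>`. Its stroke #000000 means engrave at S425, F3409. After flipping Y the toolpath is (119.153,42.345) → (120.447,61.628) → (130.897,120.859) → (138.446,139.977).

Shape 4 is a rectangle drawn with `<polygon>`. Its stroke #000000 means engrave at S425, F3409. After flipping Y the toolpath is (55.506,132.560) → (108.962,132.560) → (108.962,68.046) → (55.506,68.046) → (55.506,132.560), returning to the start.

Shape 5 is a quadratic bezier drawn with `<path>`. Its stroke #000000 means engrave at S425, F3409. After flipping Y the toolpath is (30.010,174.841) → (30.870,158.499) → (46.158,153.970) → (75.872,161.253).

(Gcodetools for Inkscape — laser output)
G21
G90
G0 X17.508 Y90.853
M3 S425
G1 X93.256 Y90.853 F3409
G1 X93.256 Y82.277 F3409
G1 X17.508 Y82.277 F3409
G1 X17.508 Y90.853 F3409
M5
G0 X89.858 Y103.215
M3 S425
G1 X128.834 Y103.215 F3409
G1 X128.834 Y36.655 F3409
G1 X89.858 Y36.655 F3409
G1 X89.858 Y103.215 F3409
M5
G0 X119.153 Y42.345
M3 S425
G1 X120.447 Y61.628 F3409
G1 X130.897 Y120.859 F3409
G1 X138.446 Y139.977 F3409
M5
G0 X55.506 Y132.560
M3 S425
G1 X108.962 Y132.560 F3409
G1 X108.962 Y68.046 F3409
G1 X55.506 Y68.046 F3409
G1 X55.506 Y132.560 F3409
M5
G0 X30.010 Y174.841
M3 S425
G1 X30.870 Y158.499 F3409
G1 X46.158 Y153.970 F3409
G1 X75.872 Y161.253 F3409
M5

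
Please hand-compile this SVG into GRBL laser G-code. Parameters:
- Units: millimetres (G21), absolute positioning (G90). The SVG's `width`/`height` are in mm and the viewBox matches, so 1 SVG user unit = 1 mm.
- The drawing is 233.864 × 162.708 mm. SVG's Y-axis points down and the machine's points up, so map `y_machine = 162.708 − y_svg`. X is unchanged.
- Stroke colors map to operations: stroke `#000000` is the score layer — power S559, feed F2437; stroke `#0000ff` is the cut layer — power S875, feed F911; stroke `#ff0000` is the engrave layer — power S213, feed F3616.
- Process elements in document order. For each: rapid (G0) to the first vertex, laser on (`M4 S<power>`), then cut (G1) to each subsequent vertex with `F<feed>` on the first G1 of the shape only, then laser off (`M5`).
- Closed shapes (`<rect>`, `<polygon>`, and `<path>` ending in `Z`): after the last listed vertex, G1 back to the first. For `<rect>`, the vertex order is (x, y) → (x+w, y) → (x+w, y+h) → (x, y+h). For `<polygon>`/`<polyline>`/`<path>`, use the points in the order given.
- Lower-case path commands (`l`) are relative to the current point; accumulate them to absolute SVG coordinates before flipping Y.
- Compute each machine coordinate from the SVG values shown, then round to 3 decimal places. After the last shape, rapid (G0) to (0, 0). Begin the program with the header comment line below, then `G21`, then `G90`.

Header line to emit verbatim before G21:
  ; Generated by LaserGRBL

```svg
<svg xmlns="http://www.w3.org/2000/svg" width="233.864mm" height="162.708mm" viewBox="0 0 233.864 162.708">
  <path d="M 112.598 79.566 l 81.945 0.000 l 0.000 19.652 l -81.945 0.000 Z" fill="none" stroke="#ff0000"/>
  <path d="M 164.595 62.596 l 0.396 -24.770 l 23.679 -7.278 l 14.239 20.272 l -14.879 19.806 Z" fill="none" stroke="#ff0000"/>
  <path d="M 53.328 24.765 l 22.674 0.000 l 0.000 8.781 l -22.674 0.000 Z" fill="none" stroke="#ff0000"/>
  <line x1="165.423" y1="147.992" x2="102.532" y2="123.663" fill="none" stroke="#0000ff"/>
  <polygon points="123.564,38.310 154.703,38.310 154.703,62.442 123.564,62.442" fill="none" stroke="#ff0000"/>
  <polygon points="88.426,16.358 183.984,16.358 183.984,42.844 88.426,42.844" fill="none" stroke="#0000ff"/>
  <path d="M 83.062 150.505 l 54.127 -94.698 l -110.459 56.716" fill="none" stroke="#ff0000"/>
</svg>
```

; Generated by LaserGRBL
G21
G90
G0 X112.598 Y83.142
M4 S213
G1 X194.543 Y83.142 F3616
G1 X194.543 Y63.490
G1 X112.598 Y63.490
G1 X112.598 Y83.142
M5
G0 X164.595 Y100.112
M4 S213
G1 X164.991 Y124.882 F3616
G1 X188.670 Y132.160
G1 X202.909 Y111.888
G1 X188.030 Y92.082
G1 X164.595 Y100.112
M5
G0 X53.328 Y137.943
M4 S213
G1 X76.002 Y137.943 F3616
G1 X76.002 Y129.162
G1 X53.328 Y129.162
G1 X53.328 Y137.943
M5
G0 X165.423 Y14.716
M4 S875
G1 X102.532 Y39.045 F911
M5
G0 X123.564 Y124.398
M4 S213
G1 X154.703 Y124.398 F3616
G1 X154.703 Y100.266
G1 X123.564 Y100.266
G1 X123.564 Y124.398
M5
G0 X88.426 Y146.350
M4 S875
G1 X183.984 Y146.350 F911
G1 X183.984 Y119.864
G1 X88.426 Y119.864
G1 X88.426 Y146.350
M5
G0 X83.062 Y12.203
M4 S213
G1 X137.189 Y106.901 F3616
G1 X26.730 Y50.185
M5
G0 X0.000 Y0.000

viewBox `0 0 233.864 162.708` with mm width/height → 1 unit = 1 mm. Flip: y_m = 162.708 − y_svg.

**Shape 1** — `<path>` rectangle, stroke `#ff0000` → engrave (S213, F3616). Machine vertices: (112.598,83.142) → (194.543,83.142) → (194.543,63.490) → (112.598,63.490) → (112.598,83.142). Closed: final G1 returns to the first vertex.

**Shape 2** — `<path>` regular polygon, stroke `#ff0000` → engrave (S213, F3616). Machine vertices: (164.595,100.112) → (164.991,124.882) → (188.670,132.160) → (202.909,111.888) → (188.030,92.082) → (164.595,100.112). Closed: final G1 returns to the first vertex.

**Shape 3** — `<path>` rectangle, stroke `#ff0000` → engrave (S213, F3616). Machine vertices: (53.328,137.943) → (76.002,137.943) → (76.002,129.162) → (53.328,129.162) → (53.328,137.943). Closed: final G1 returns to the first vertex.

**Shape 4** — `<line>` line segment, stroke `#0000ff` → cut (S875, F911). Machine vertices: (165.423,14.716) → (102.532,39.045). Open path.

**Shape 5** — `<polygon>` rectangle, stroke `#ff0000` → engrave (S213, F3616). Machine vertices: (123.564,124.398) → (154.703,124.398) → (154.703,100.266) → (123.564,100.266) → (123.564,124.398). Closed: final G1 returns to the first vertex.

**Shape 6** — `<polygon>` rectangle, stroke `#0000ff` → cut (S875, F911). Machine vertices: (88.426,146.350) → (183.984,146.350) → (183.984,119.864) → (88.426,119.864) → (88.426,146.350). Closed: final G1 returns to the first vertex.

**Shape 7** — `<path>` open polyline, stroke `#ff0000` → engrave (S213, F3616). Machine vertices: (83.062,12.203) → (137.189,106.901) → (26.730,50.185). Open path.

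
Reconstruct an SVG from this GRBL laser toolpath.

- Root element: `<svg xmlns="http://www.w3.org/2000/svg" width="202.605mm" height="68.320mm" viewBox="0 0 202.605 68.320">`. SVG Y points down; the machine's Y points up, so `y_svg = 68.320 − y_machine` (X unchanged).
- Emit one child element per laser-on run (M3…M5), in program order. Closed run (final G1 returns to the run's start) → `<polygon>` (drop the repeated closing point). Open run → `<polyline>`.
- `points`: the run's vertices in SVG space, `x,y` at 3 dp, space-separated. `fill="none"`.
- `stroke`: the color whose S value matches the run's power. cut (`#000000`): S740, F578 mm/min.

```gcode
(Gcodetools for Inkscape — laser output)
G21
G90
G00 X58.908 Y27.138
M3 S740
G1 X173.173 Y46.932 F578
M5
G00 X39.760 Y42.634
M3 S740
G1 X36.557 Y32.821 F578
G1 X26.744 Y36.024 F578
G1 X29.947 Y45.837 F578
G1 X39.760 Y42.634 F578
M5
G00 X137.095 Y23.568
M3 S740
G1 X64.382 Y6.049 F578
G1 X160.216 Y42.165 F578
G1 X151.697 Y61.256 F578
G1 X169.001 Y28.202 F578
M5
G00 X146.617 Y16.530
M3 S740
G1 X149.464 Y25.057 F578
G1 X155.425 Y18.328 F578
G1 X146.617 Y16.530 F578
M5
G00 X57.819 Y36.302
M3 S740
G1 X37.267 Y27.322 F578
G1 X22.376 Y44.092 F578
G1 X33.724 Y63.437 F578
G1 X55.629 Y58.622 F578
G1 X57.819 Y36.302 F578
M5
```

<svg xmlns="http://www.w3.org/2000/svg" width="202.605mm" height="68.320mm" viewBox="0 0 202.605 68.320">
  <polyline points="58.908,41.182 173.173,21.388" fill="none" stroke="#000000"/>
  <polygon points="39.760,25.686 36.557,35.499 26.744,32.296 29.947,22.483" fill="none" stroke="#000000"/>
  <polyline points="137.095,44.752 64.382,62.271 160.216,26.155 151.697,7.064 169.001,40.118" fill="none" stroke="#000000"/>
  <polygon points="146.617,51.790 149.464,43.263 155.425,49.992" fill="none" stroke="#000000"/>
  <polygon points="57.819,32.018 37.267,40.998 22.376,24.228 33.724,4.883 55.629,9.698" fill="none" stroke="#000000"/>
</svg>

Machine Y-up, SVG Y-down with viewBox height 68.320, so y_svg = 68.320 − y_machine; X carries over. Every run uses S740, so all elements get stroke `#000000` (cut).

Run 1: The run is open, so emit a `<polyline>` with points (Y-flipped): 58.908,41.182 173.173,21.388.

Run 2: The run returns to its start, so emit a `<polygon>` with points (Y-flipped): 39.760,25.686 36.557,35.499 26.744,32.296 29.947,22.483.

Run 3: The run is open, so emit a `<polyline>` with points (Y-flipped): 137.095,44.752 64.382,62.271 160.216,26.155 151.697,7.064 169.001,40.118.

Run 4: The run returns to its start, so emit a `<polygon>` with points (Y-flipped): 146.617,51.790 149.464,43.263 155.425,49.992.

Run 5: The run returns to its start, so emit a `<polygon>` with points (Y-flipped): 57.819,32.018 37.267,40.998 22.376,24.228 33.724,4.883 55.629,9.698.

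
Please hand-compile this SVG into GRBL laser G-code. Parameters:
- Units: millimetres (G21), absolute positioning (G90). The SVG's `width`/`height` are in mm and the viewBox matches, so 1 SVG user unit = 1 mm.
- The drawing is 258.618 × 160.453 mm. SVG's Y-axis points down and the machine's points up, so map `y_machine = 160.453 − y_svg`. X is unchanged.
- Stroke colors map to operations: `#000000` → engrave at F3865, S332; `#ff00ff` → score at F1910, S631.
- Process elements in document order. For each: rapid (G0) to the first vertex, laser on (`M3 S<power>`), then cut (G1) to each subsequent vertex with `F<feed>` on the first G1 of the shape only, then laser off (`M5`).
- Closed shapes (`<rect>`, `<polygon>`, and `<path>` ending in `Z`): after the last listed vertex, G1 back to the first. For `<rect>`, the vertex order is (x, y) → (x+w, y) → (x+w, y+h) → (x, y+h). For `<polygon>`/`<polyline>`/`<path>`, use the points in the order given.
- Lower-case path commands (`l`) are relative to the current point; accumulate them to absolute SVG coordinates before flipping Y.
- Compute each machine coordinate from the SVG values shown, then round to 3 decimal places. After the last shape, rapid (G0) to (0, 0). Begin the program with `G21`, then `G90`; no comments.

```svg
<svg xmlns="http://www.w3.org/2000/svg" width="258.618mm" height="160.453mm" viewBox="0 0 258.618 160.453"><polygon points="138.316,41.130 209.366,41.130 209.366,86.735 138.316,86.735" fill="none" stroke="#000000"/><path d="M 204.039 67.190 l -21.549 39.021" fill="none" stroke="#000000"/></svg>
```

G21
G90
G0 X138.316 Y119.323
M3 S332
G1 X209.366 Y119.323 F3865
G1 X209.366 Y73.718
G1 X138.316 Y73.718
G1 X138.316 Y119.323
M5
G0 X204.039 Y93.263
M3 S332
G1 X182.490 Y54.242 F3865
M5
G0 X0.000 Y0.000

viewBox `0 0 258.618 160.453` with mm width/height → 1 unit = 1 mm. Flip: y_m = 160.453 − y_svg.

**Shape 1** — `<polygon>` rectangle, stroke `#000000` → engrave (S332, F3865). Machine vertices: (138.316,119.323) → (209.366,119.323) → (209.366,73.718) → (138.316,73.718) → (138.316,119.323). Closed: final G1 returns to the first vertex.

**Shape 2** — `<path>` line segment, stroke `#000000` → engrave (S332, F3865). Machine vertices: (204.039,93.263) → (182.490,54.242). Open path.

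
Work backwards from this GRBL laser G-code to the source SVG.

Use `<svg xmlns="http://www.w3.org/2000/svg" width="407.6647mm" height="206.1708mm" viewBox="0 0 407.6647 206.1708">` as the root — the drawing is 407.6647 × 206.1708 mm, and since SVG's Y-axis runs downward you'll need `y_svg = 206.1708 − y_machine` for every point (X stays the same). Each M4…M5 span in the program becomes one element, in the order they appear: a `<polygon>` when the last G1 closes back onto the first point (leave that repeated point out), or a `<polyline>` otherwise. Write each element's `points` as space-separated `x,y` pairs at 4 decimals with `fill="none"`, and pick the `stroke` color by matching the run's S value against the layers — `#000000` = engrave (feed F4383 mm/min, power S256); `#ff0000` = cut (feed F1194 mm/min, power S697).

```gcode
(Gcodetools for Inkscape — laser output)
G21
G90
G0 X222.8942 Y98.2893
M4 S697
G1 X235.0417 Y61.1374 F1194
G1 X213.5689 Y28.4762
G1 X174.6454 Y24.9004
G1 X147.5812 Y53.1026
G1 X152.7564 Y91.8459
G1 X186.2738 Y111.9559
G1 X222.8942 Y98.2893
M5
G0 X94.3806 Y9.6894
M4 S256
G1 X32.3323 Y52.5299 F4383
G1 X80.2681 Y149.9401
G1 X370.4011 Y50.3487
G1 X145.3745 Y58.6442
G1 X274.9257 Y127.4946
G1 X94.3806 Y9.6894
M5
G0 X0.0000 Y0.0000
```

<svg xmlns="http://www.w3.org/2000/svg" width="407.6647mm" height="206.1708mm" viewBox="0 0 407.6647 206.1708">
  <polygon points="222.8942,107.8815 235.0417,145.0334 213.5689,177.6946 174.6454,181.2704 147.5812,153.0682 152.7564,114.3249 186.2738,94.2149" fill="none" stroke="#ff0000"/>
  <polygon points="94.3806,196.4814 32.3323,153.6409 80.2681,56.2307 370.4011,155.8221 145.3745,147.5266 274.9257,78.6762" fill="none" stroke="#000000"/>
</svg>

Each laser-on run becomes one SVG element. Flip Y back into SVG space with y_svg = 206.1708 − y_machine.

Run 1: power S697 maps to stroke `#ff0000` (cut). The run returns to its start, so emit a `<polygon>` with points (Y-flipped): 222.8942,107.8815 235.0417,145.0334 213.5689,177.6946 174.6454,181.2704 147.5812,153.0682 152.7564,114.3249 186.2738,94.2149.

Run 2: power S256 maps to stroke `#000000` (engrave). The run returns to its start, so emit a `<polygon>` with points (Y-flipped): 94.3806,196.4814 32.3323,153.6409 80.2681,56.2307 370.4011,155.8221 145.3745,147.5266 274.9257,78.6762.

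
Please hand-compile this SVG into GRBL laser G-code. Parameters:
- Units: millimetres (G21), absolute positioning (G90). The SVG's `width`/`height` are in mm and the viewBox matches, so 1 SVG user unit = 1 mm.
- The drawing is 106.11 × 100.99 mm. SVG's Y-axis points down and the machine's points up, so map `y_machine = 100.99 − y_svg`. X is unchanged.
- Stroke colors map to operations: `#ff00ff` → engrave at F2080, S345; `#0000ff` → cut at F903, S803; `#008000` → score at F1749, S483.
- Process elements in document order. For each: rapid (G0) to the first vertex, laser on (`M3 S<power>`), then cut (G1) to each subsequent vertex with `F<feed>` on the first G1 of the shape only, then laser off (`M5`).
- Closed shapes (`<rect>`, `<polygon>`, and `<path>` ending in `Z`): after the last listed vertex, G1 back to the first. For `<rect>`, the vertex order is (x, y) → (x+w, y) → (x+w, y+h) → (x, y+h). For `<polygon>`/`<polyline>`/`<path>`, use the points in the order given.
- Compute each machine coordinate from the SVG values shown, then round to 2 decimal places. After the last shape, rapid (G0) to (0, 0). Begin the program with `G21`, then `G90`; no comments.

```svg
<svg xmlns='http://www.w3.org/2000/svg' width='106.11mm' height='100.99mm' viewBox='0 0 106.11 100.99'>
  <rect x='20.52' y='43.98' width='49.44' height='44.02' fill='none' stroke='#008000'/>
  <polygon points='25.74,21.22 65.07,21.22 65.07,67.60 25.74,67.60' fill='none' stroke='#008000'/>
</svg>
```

Since the viewBox matches the mm dimensions, user units are millimetres directly. The only transform is the Y-flip y_m = 100.99 − y_svg.

Shape 1 is a rectangle drawn with `<rect>`. Its stroke #008000 means score at S483, F1749. After flipping Y the toolpath is (20.52,57.01) → (69.96,57.01) → (69.96,12.99) → (20.52,12.99) → (20.52,57.01), returning to the start.

Shape 2 is a rectangle drawn with `<polygon>`. Its stroke #008000 means score at S483, F1749. After flipping Y the toolpath is (25.74,79.77) → (65.07,79.77) → (65.07,33.39) → (25.74,33.39) → (25.74,79.77), returning to the start.

G21
G90
G0 X20.52 Y57.01
M3 S483
G1 X69.96 Y57.01 F1749
G1 X69.96 Y12.99
G1 X20.52 Y12.99
G1 X20.52 Y57.01
M5
G0 X25.74 Y79.77
M3 S483
G1 X65.07 Y79.77 F1749
G1 X65.07 Y33.39
G1 X25.74 Y33.39
G1 X25.74 Y79.77
M5
G0 X0.00 Y0.00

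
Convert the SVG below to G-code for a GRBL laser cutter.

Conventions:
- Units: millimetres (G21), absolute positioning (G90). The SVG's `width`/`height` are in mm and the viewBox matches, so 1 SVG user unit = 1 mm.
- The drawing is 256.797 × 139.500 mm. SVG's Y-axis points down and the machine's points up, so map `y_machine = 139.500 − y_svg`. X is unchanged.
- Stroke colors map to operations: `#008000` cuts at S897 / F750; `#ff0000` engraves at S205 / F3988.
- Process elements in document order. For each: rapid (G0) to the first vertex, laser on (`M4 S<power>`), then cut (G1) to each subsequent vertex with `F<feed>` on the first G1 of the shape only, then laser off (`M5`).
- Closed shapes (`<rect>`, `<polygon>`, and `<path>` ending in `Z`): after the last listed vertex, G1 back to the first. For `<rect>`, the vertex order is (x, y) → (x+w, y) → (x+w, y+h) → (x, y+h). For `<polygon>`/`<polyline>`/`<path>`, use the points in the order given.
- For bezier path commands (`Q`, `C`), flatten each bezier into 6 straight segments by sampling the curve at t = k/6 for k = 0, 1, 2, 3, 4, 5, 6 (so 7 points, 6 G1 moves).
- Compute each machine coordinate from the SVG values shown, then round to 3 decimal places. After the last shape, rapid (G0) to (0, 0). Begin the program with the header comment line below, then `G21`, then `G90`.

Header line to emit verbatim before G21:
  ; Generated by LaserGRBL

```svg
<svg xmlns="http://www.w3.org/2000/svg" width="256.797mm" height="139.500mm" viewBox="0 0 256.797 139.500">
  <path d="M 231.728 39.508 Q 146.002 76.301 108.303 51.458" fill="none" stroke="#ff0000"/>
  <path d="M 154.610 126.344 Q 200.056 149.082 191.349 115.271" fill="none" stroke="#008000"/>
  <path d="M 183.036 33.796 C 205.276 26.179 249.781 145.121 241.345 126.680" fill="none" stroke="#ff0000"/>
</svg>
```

; Generated by LaserGRBL
G21
G90
G0 X231.728 Y99.992
M4 S205
G1 X204.487 Y89.440 F3988
G1 X179.914 Y82.312
G1 X158.009 Y78.608
G1 X138.772 Y78.328
G1 X122.203 Y81.473
G1 X108.303 Y88.042
M5
G0 X154.610 Y13.156
M4 S897
G1 X168.254 Y7.147 F750
G1 X178.890 Y4.281
G1 X186.518 Y4.555
G1 X191.137 Y7.972
G1 X192.747 Y14.529
G1 X191.349 Y24.229
M5
G0 X183.036 Y105.704
M4 S205
G1 X195.663 Y100.188 F3988
G1 X209.912 Y80.910
G1 X223.694 Y55.203
G1 X234.919 Y30.398
G1 X241.499 Y13.826
G1 X241.345 Y12.820
M5
G0 X0.000 Y0.000

viewBox `0 0 256.797 139.500` with mm width/height → 1 unit = 1 mm. Flip: y_m = 139.500 − y_svg.

**Shape 1** — `<path>` quadratic bezier, stroke `#ff0000` → engrave (S205, F3988). Control points (SVG): P0=(231.728,39.508), P1=(146.002,76.301), P2=(108.303,51.458); sampled at t=k/6. Machine vertices: (231.728,99.992) → (204.487,89.440) → (179.914,82.312) → (158.009,78.608) → (138.772,78.328) → (122.203,81.473) → (108.303,88.042). Open path.

**Shape 2** — `<path>` quadratic bezier, stroke `#008000` → cut (S897, F750). Control points (SVG): P0=(154.610,126.344), P1=(200.056,149.082), P2=(191.349,115.271); sampled at t=k/6. Machine vertices: (154.610,13.156) → (168.254,7.147) → (178.890,4.281) → (186.518,4.555) → (191.137,7.972) → (192.747,14.529) → (191.349,24.229). Open path.

**Shape 3** — `<path>` cubic bezier, stroke `#ff0000` → engrave (S205, F3988). Control points (SVG): P0=(183.036,33.796), P1=(205.276,26.179), P2=(249.781,145.121), P3=(241.345,126.680); sampled at t=k/6. Machine vertices: (183.036,105.704) → (195.663,100.188) → (209.912,80.910) → (223.694,55.203) → (234.919,30.398) → (241.499,13.826) → (241.345,12.820). Open path.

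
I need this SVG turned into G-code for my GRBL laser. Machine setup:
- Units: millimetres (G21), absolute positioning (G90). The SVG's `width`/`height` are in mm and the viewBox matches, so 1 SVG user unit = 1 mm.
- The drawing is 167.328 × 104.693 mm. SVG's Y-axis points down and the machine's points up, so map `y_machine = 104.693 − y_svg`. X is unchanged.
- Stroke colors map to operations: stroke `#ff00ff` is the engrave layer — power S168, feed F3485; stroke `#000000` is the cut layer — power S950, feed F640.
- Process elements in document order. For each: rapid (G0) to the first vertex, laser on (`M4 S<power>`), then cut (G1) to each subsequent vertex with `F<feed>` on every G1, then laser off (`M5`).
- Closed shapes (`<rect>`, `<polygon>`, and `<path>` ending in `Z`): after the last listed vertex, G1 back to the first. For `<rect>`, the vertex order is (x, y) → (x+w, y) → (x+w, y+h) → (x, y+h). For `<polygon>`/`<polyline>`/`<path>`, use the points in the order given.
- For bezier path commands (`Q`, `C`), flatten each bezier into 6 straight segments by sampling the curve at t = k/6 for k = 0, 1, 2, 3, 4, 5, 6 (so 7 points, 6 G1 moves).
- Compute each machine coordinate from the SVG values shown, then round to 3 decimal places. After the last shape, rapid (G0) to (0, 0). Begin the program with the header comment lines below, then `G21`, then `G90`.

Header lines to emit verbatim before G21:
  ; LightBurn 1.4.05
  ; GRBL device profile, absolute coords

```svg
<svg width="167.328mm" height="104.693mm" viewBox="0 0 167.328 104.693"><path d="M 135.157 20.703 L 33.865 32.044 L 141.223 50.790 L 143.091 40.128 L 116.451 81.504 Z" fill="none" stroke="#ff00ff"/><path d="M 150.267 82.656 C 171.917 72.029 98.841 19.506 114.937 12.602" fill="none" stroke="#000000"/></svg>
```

Since the viewBox matches the mm dimensions, user units are millimetres directly. The only transform is the Y-flip y_m = 104.693 − y_svg.

Shape 1 is a closed polygon drawn with `<path>`. Its stroke #ff00ff means engrave at S168, F3485. After flipping Y the toolpath is (135.157,83.990) → (33.865,72.649) → (141.223,53.903) → (143.091,64.565) → (116.451,23.189) → (135.157,83.990), returning to the start.

Shape 2 is a cubic bezier drawn with `<path>`. Its stroke #000000 means cut at S950, F640. After flipping Y the toolpath is (150.267,22.037) → (154.050,30.437) → (147.153,43.388) → (134.685,58.460) → (121.754,73.222) → (113.469,85.243) → (114.937,92.091).

; LightBurn 1.4.05
; GRBL device profile, absolute coords
G21
G90
G0 X135.157 Y83.990
M4 S168
G1 X33.865 Y72.649 F3485
G1 X141.223 Y53.903 F3485
G1 X143.091 Y64.565 F3485
G1 X116.451 Y23.189 F3485
G1 X135.157 Y83.990 F3485
M5
G0 X150.267 Y22.037
M4 S950
G1 X154.050 Y30.437 F640
G1 X147.153 Y43.388 F640
G1 X134.685 Y58.460 F640
G1 X121.754 Y73.222 F640
G1 X113.469 Y85.243 F640
G1 X114.937 Y92.091 F640
M5
G0 X0.000 Y0.000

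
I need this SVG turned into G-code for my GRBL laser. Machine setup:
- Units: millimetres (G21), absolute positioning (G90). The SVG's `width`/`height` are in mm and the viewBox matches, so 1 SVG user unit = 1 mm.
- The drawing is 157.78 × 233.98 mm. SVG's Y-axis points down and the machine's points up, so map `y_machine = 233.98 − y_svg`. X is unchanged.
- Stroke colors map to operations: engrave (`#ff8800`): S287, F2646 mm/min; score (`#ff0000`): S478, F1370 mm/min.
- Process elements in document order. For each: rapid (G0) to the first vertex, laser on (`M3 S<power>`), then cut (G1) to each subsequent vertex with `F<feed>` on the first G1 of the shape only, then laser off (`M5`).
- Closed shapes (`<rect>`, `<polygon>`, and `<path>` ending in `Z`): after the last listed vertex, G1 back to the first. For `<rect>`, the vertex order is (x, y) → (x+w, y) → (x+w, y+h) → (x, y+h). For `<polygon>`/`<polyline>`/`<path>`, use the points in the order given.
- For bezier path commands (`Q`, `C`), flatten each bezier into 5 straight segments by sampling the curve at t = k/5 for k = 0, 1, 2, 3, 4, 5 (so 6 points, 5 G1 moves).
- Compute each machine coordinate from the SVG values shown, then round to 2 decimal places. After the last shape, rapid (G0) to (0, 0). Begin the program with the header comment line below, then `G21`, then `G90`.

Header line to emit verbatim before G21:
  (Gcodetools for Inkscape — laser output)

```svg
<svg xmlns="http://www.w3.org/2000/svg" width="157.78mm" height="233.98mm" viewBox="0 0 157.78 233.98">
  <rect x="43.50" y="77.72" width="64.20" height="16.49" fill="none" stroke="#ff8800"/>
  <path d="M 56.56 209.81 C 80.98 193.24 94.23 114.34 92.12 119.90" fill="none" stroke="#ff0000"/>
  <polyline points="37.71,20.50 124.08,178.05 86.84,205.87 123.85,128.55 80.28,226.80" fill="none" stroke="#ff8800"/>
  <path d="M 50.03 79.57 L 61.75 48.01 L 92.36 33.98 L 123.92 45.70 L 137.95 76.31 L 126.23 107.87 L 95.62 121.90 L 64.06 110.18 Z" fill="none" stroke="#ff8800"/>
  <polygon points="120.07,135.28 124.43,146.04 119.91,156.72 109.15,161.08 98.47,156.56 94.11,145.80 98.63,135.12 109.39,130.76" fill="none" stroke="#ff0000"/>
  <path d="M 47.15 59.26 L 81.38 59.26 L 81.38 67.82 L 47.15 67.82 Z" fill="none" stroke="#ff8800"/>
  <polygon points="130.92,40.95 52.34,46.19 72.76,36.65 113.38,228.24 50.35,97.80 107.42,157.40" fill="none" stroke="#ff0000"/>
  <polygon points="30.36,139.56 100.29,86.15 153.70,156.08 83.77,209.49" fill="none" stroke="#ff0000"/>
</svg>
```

(Gcodetools for Inkscape — laser output)
G21
G90
G0 X43.50 Y156.26
M3 S287
G1 X107.70 Y156.26 F2646
G1 X107.70 Y139.77
G1 X43.50 Y139.77
G1 X43.50 Y156.26
M5
G0 X56.56 Y24.17
M3 S478
G1 X69.84 Y40.42 F1370
G1 X80.23 Y64.58
G1 X87.55 Y89.61
G1 X91.58 Y108.46
G1 X92.12 Y114.08
M5
G0 X37.71 Y213.48
M3 S287
G1 X124.08 Y55.93 F2646
G1 X86.84 Y28.11
G1 X123.85 Y105.43
G1 X80.28 Y7.18
M5
G0 X50.03 Y154.41
M3 S287
G1 X61.75 Y185.97 F2646
G1 X92.36 Y200.00
G1 X123.92 Y188.28
G1 X137.95 Y157.67
G1 X126.23 Y126.11
G1 X95.62 Y112.08
G1 X64.06 Y123.80
G1 X50.03 Y154.41
M5
G0 X120.07 Y98.70
M3 S478
G1 X124.43 Y87.94 F1370
G1 X119.91 Y77.26
G1 X109.15 Y72.90
G1 X98.47 Y77.42
G1 X94.11 Y88.18
G1 X98.63 Y98.86
G1 X109.39 Y103.22
G1 X120.07 Y98.70
M5
G0 X47.15 Y174.72
M3 S287
G1 X81.38 Y174.72 F2646
G1 X81.38 Y166.16
G1 X47.15 Y166.16
G1 X47.15 Y174.72
M5
G0 X130.92 Y193.03
M3 S478
G1 X52.34 Y187.79 F1370
G1 X72.76 Y197.33
G1 X113.38 Y5.74
G1 X50.35 Y136.18
G1 X107.42 Y76.58
G1 X130.92 Y193.03
M5
G0 X30.36 Y94.42
M3 S478
G1 X100.29 Y147.83 F1370
G1 X153.70 Y77.90
G1 X83.77 Y24.49
G1 X30.36 Y94.42
M5
G0 X0.00 Y0.00

viewBox `0 0 157.78 233.98` with mm width/height → 1 unit = 1 mm. Flip: y_m = 233.98 − y_svg.

**Shape 1** — `<rect>` rectangle, stroke `#ff8800` → engrave (S287, F2646). Machine vertices: (43.50,156.26) → (107.70,156.26) → (107.70,139.77) → (43.50,139.77) → (43.50,156.26). Closed: final G1 returns to the first vertex.

**Shape 2** — `<path>` cubic bezier, stroke `#ff0000` → score (S478, F1370). Control points (SVG): P0=(56.56,209.81), P1=(80.98,193.24), P2=(94.23,114.34), P3=(92.12,119.90); sampled at t=k/5. Machine vertices: (56.56,24.17) → (69.84,40.42) → (80.23,64.58) → (87.55,89.61) → (91.58,108.46) → (92.12,114.08). Open path.

**Shape 3** — `<polyline>` open polyline, stroke `#ff8800` → engrave (S287, F2646). Machine vertices: (37.71,213.48) → (124.08,55.93) → (86.84,28.11) → (123.85,105.43) → (80.28,7.18). Open path.

**Shape 4** — `<path>` regular polygon, stroke `#ff8800` → engrave (S287, F2646). Machine vertices: (50.03,154.41) → (61.75,185.97) → (92.36,200.00) → (123.92,188.28) → (137.95,157.67) → (126.23,126.11) → (95.62,112.08) → (64.06,123.80) → (50.03,154.41). Closed: final G1 returns to the first vertex.

**Shape 5** — `<polygon>` regular polygon, stroke `#ff0000` → score (S478, F1370). Machine vertices: (120.07,98.70) → (124.43,87.94) → (119.91,77.26) → (109.15,72.90) → (98.47,77.42) → (94.11,88.18) → (98.63,98.86) → (109.39,103.22) → (120.07,98.70). Closed: final G1 returns to the first vertex.

**Shape 6** — `<path>` rectangle, stroke `#ff8800` → engrave (S287, F2646). Machine vertices: (47.15,174.72) → (81.38,174.72) → (81.38,166.16) → (47.15,166.16) → (47.15,174.72). Closed: final G1 returns to the first vertex.

**Shape 7** — `<polygon>` closed polygon, stroke `#ff0000` → score (S478, F1370). Machine vertices: (130.92,193.03) → (52.34,187.79) → (72.76,197.33) → (113.38,5.74) → (50.35,136.18) → (107.42,76.58) → (130.92,193.03). Closed: final G1 returns to the first vertex.

**Shape 8** — `<polygon>` regular polygon, stroke `#ff0000` → score (S478, F1370). Machine vertices: (30.36,94.42) → (100.29,147.83) → (153.70,77.90) → (83.77,24.49) → (30.36,94.42). Closed: final G1 returns to the first vertex.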